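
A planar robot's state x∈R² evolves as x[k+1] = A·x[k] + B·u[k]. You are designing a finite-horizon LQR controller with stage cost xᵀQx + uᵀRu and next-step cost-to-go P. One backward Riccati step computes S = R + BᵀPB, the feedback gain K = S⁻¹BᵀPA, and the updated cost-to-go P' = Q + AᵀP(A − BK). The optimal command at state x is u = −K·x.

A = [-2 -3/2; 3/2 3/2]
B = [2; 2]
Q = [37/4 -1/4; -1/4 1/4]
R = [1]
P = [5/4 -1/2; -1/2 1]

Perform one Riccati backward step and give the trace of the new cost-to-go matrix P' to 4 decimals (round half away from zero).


26.5938

BᵀP = [1.5000 1.0000]
S = R + BᵀPB = [1] + [5.0000] = [6.0000]
BᵀPA = [-1.5000 -0.7500]
K = S⁻¹·BᵀPA = [-0.2500 -0.1250]
A−BK = [-1.5000 -1.2500; 2.0000 1.7500]
AᵀP(A−BK) = [9.8750 8.4375; 8.4375 7.2188]
P' = Q + AᵀP(A−BK) = [19.1250 8.1875; 8.1875 7.4688]
tr(P') = 26.5938


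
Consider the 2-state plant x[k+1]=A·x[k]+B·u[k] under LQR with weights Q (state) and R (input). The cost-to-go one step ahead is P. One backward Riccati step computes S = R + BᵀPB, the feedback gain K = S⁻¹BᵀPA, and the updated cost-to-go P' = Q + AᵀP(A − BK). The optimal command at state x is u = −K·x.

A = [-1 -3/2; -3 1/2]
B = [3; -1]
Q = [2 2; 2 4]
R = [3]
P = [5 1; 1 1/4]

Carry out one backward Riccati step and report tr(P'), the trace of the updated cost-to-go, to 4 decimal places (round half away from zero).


8.2293

BᵀP = [14.0000 2.7500]
S = R + BᵀPB = [3] + [39.2500] = [42.2500]
BᵀPA = [-22.2500 -19.6250]
K = S⁻¹·BᵀPA = [-0.5266 -0.4645]
A−BK = [0.5799 -0.1065; -3.5266 0.0355]
AᵀP(A−BK) = [1.5325 0.7899; 0.7899 0.6967]
P' = Q + AᵀP(A−BK) = [3.5325 2.7899; 2.7899 4.6967]
tr(P') = 8.2293


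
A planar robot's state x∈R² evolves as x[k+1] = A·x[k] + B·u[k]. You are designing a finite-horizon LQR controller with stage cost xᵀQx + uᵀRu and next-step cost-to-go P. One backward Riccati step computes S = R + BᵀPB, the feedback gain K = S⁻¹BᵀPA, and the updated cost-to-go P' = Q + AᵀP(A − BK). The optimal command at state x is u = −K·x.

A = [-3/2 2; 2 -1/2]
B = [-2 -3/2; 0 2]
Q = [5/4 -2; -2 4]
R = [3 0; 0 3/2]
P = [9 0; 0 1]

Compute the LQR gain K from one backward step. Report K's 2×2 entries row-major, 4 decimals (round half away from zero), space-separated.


0.1471 -0.6213 0.7875 -0.4360

BᵀP = [-18.0000 0.0000; -13.5000 2.0000]
S = R + BᵀPB = [3 0; 0 3/2] + [36.0000 27.0000; 27.0000 24.2500] = [39.0000 27.0000; 27.0000 25.7500]
BᵀPA = [27.0000 -36.0000; 24.2500 -28.0000]
K = S⁻¹·BᵀPA = [0.1471 -0.6213; 0.7875 -0.4360]
A−BK = [-0.0245 0.1035; 0.4251 0.3719]
AᵀP(A−BK) = [1.1812 -0.6540; -0.6540 1.6778]
P' = Q + AᵀP(A−BK) = [2.4312 -2.6540; -2.6540 5.6778]
tr(P') = 8.1090


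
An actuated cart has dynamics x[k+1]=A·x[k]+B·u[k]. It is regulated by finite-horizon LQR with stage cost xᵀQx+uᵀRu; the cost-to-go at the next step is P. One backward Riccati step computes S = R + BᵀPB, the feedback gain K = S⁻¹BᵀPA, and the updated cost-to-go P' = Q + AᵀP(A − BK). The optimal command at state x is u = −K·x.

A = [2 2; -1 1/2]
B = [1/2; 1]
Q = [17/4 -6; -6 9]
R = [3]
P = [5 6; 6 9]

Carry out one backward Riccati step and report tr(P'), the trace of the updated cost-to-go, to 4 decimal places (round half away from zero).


BᵀP = [8.5000 12.0000]
S = R + BᵀPB = [3] + [16.2500] = [19.2500]
BᵀPA = [5.0000 23.0000]
K = S⁻¹·BᵀPA = [0.2597 1.1948]
A−BK = [1.8701 1.4026; -1.2597 -0.6948]
AᵀP(A−BK) = [3.7013 3.5260; 3.5260 6.7695]
P' = Q + AᵀP(A−BK) = [7.9513 -2.4740; -2.4740 15.7695]
tr(P') = 23.7208

23.7208


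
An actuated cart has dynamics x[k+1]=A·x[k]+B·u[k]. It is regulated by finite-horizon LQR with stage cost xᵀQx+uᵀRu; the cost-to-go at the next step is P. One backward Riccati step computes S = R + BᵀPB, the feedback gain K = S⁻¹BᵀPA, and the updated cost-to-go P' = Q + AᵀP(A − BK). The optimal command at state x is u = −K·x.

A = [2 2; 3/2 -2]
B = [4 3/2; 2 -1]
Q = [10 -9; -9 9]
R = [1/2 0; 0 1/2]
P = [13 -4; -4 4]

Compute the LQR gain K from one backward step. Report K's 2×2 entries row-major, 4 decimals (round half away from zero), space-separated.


0.5940 -0.1071 -0.2614 1.6378

BᵀP = [44.0000 -8.0000; 23.5000 -10.0000]
S = R + BᵀPB = [1/2 0; 0 1/2] + [160.0000 74.0000; 74.0000 45.2500] = [160.5000 74.0000; 74.0000 45.7500]
BᵀPA = [76.0000 104.0000; 32.0000 67.0000]
K = S⁻¹·BᵀPA = [0.5940 -0.1071; -0.2614 1.6378]
A−BK = [0.0159 -0.0281; 0.0505 -0.1480]
AᵀP(A−BK) = [0.2177 -0.2665; -0.2665 1.4114]
P' = Q + AᵀP(A−BK) = [10.2177 -9.2665; -9.2665 10.4114]
tr(P') = 20.6291


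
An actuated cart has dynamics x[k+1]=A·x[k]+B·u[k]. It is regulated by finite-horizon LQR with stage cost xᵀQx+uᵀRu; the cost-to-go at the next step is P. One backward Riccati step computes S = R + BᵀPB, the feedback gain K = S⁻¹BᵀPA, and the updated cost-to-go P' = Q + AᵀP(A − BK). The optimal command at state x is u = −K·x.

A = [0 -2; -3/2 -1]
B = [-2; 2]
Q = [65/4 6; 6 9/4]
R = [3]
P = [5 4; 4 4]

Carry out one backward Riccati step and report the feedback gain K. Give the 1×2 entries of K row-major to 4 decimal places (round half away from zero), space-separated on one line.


BᵀP = [-2.0000 0.0000]
S = R + BᵀPB = [3] + [4.0000] = [7.0000]
BᵀPA = [0.0000 4.0000]
K = S⁻¹·BᵀPA = [0.0000 0.5714]
A−BK = [0.0000 -0.8571; -1.5000 -2.1429]
AᵀP(A−BK) = [9.0000 18.0000; 18.0000 37.7143]
P' = Q + AᵀP(A−BK) = [25.2500 24.0000; 24.0000 39.9643]
tr(P') = 65.2143

0.0000 0.5714


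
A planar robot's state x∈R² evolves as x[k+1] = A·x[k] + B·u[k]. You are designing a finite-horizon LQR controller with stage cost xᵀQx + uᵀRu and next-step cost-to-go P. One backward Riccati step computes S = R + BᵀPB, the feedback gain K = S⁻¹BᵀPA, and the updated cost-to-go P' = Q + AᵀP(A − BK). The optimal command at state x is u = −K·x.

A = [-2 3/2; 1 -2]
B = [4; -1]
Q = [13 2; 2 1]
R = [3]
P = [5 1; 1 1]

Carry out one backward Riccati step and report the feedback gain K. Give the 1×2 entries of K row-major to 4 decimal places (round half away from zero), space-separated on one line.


BᵀP = [19.0000 3.0000]
S = R + BᵀPB = [3] + [73.0000] = [76.0000]
BᵀPA = [-35.0000 22.5000]
K = S⁻¹·BᵀPA = [-0.4605 0.2961]
A−BK = [-0.1579 0.3158; 0.5395 -1.7039]
AᵀP(A−BK) = [0.8816 -1.1382; -1.1382 2.5888]
P' = Q + AᵀP(A−BK) = [13.8816 0.8618; 0.8618 3.5888]
tr(P') = 17.4704

-0.4605 0.2961


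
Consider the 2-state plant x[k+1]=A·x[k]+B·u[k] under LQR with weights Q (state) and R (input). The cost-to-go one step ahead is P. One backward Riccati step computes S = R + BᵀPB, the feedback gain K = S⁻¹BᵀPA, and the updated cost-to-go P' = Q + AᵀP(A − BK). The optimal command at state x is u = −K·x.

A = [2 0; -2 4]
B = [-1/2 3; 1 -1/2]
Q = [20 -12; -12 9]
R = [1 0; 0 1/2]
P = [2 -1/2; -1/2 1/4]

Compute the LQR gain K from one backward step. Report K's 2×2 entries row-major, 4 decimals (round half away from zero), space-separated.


-0.2408 0.4097 0.7280 -0.2270

BᵀP = [-1.5000 0.5000; 6.2500 -1.6250]
S = R + BᵀPB = [1 0; 0 1/2] + [1.2500 -4.7500; -4.7500 19.5625] = [2.2500 -4.7500; -4.7500 20.0625]
BᵀPA = [-4.0000 2.0000; 15.7500 -6.5000]
K = S⁻¹·BᵀPA = [-0.2408 0.4097; 0.7280 -0.2270]
A−BK = [-0.3045 0.8858; -1.3952 3.4768]
AᵀP(A−BK) = [0.5702 -0.7862; -0.7862 1.7052]
P' = Q + AᵀP(A−BK) = [20.5702 -12.7862; -12.7862 10.7052]
tr(P') = 31.2754


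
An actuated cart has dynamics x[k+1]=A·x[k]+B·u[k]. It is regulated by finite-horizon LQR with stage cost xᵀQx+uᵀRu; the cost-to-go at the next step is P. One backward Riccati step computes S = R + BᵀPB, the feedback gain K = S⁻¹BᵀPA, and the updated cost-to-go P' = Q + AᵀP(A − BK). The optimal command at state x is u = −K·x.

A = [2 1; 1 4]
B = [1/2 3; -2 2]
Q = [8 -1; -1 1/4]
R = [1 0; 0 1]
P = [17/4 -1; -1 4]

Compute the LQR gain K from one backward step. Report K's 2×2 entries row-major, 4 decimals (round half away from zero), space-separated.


0.1320 -1.3587 0.6268 0.5657

BᵀP = [4.1250 -8.5000; 10.7500 5.0000]
S = R + BᵀPB = [1 0; 0 1] + [19.0625 -4.6250; -4.6250 42.2500] = [20.0625 -4.6250; -4.6250 43.2500]
BᵀPA = [-0.2500 -29.8750; 26.5000 30.7500]
K = S⁻¹·BᵀPA = [0.1320 -1.3587; 0.6268 0.5657]
A−BK = [0.0535 -0.0177; 0.0104 0.1512]
AᵀP(A−BK) = [0.4218 0.1696; 0.1696 2.2642]
P' = Q + AᵀP(A−BK) = [8.4218 -0.8304; -0.8304 2.5142]
tr(P') = 10.9361


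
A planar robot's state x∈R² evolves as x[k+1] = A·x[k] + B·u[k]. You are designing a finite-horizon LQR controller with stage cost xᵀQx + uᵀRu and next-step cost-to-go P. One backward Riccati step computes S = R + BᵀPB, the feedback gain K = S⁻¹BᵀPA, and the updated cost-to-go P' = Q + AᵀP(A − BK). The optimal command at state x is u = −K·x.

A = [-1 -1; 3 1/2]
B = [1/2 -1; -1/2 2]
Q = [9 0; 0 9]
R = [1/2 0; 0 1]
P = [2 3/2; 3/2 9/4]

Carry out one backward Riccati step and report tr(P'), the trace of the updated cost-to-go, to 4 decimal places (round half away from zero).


BᵀP = [0.2500 -0.3750; 1.0000 3.0000]
S = R + BᵀPB = [1/2 0; 0 1] + [0.3125 -1.0000; -1.0000 5.0000] = [0.8125 -1.0000; -1.0000 6.0000]
BᵀPA = [-1.3750 -0.4375; 8.0000 0.5000]
K = S⁻¹·BᵀPA = [-0.0645 -0.5484; 1.3226 -0.0081]
A−BK = [0.3548 -0.7339; 0.3226 0.2419]
AᵀP(A−BK) = [2.5806 -0.5645; -0.5645 0.8266]
P' = Q + AᵀP(A−BK) = [11.5806 -0.5645; -0.5645 9.8266]
tr(P') = 21.4073

21.4073


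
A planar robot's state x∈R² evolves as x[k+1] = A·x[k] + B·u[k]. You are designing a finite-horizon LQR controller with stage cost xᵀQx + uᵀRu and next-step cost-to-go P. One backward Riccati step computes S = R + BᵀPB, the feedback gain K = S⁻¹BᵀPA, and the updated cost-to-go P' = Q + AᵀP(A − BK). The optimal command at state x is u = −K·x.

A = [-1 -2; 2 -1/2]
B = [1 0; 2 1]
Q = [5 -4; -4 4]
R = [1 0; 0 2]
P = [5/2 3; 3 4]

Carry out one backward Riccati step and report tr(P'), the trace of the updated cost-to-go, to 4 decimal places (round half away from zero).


10.5956

BᵀP = [8.5000 11.0000; 3.0000 4.0000]
S = R + BᵀPB = [1 0; 0 2] + [30.5000 11.0000; 11.0000 4.0000] = [31.5000 11.0000; 11.0000 6.0000]
BᵀPA = [13.5000 -22.5000; 5.0000 -8.0000]
K = S⁻¹·BᵀPA = [0.3824 -0.6912; 0.1324 -0.0662]
A−BK = [-1.3824 -1.3088; 1.1029 0.9485]
AᵀP(A−BK) = [0.6765 0.1618; 0.1618 0.9191]
P' = Q + AᵀP(A−BK) = [5.6765 -3.8382; -3.8382 4.9191]
tr(P') = 10.5956


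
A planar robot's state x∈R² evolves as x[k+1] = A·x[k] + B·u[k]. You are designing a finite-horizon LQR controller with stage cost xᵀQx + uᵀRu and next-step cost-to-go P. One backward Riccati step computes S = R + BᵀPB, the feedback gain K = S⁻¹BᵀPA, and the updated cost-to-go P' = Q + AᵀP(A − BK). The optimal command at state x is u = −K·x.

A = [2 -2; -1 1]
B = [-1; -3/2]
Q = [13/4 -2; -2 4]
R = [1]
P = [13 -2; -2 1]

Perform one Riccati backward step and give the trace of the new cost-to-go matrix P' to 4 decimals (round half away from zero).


47.2500

BᵀP = [-10.0000 0.5000]
S = R + BᵀPB = [1] + [9.2500] = [10.2500]
BᵀPA = [-20.5000 20.5000]
K = S⁻¹·BᵀPA = [-2.0000 2.0000]
A−BK = [0.0000 0.0000; -4.0000 4.0000]
AᵀP(A−BK) = [20.0000 -20.0000; -20.0000 20.0000]
P' = Q + AᵀP(A−BK) = [23.2500 -22.0000; -22.0000 24.0000]
tr(P') = 47.2500


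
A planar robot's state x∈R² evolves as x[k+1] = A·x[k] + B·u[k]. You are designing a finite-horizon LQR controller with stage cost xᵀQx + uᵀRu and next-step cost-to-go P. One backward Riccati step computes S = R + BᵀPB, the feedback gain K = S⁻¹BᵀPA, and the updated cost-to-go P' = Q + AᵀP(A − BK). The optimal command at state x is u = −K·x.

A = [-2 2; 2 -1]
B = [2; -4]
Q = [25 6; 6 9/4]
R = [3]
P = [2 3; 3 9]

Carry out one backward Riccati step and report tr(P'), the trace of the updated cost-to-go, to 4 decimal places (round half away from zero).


32.3248

BᵀP = [-8.0000 -30.0000]
S = R + BᵀPB = [3] + [104.0000] = [107.0000]
BᵀPA = [-44.0000 14.0000]
K = S⁻¹·BᵀPA = [-0.4112 0.1308]
A−BK = [-1.1776 1.7383; 0.3551 -0.4766]
AᵀP(A−BK) = [1.9065 -2.2430; -2.2430 3.1682]
P' = Q + AᵀP(A−BK) = [26.9065 3.7570; 3.7570 5.4182]
tr(P') = 32.3248


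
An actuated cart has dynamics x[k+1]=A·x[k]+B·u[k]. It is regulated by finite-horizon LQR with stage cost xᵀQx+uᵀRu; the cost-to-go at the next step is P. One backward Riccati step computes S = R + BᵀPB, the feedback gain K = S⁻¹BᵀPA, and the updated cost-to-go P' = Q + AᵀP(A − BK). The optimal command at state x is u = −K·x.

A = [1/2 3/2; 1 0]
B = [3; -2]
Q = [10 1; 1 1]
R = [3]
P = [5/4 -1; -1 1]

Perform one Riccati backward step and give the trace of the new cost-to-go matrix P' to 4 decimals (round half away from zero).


11.5165

BᵀP = [5.7500 -5.0000]
S = R + BᵀPB = [3] + [27.2500] = [30.2500]
BᵀPA = [-2.1250 8.6250]
K = S⁻¹·BᵀPA = [-0.0702 0.2851]
A−BK = [0.7107 0.6446; 0.8595 0.5702]
AᵀP(A−BK) = [0.1632 0.0434; 0.0434 0.3533]
P' = Q + AᵀP(A−BK) = [10.1632 1.0434; 1.0434 1.3533]
tr(P') = 11.5165


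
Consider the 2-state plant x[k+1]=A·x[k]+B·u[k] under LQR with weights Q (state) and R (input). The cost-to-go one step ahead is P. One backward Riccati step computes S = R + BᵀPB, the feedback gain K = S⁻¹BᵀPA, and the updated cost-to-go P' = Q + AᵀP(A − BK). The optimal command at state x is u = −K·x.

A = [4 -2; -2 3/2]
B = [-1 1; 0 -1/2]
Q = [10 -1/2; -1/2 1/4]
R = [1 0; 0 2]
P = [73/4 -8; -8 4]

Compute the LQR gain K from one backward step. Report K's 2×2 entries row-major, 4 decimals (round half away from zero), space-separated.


BᵀP = [-18.2500 8.0000; 22.2500 -10.0000]
S = R + BᵀPB = [1 0; 0 2] + [18.2500 -22.2500; -22.2500 27.2500] = [19.2500 -22.2500; -22.2500 29.2500]
BᵀPA = [-89.0000 48.5000; 109.0000 -59.5000]
K = S⁻¹·BᵀPA = [-2.6176 1.3934; 1.7353 -0.9743]
A−BK = [-0.3529 0.3676; -1.1324 1.0129]
AᵀP(A−BK) = [13.8824 -7.7941; -7.7941 4.4522]
P' = Q + AᵀP(A−BK) = [23.8824 -8.2941; -8.2941 4.7022]
tr(P') = 28.5846

-2.6176 1.3934 1.7353 -0.9743


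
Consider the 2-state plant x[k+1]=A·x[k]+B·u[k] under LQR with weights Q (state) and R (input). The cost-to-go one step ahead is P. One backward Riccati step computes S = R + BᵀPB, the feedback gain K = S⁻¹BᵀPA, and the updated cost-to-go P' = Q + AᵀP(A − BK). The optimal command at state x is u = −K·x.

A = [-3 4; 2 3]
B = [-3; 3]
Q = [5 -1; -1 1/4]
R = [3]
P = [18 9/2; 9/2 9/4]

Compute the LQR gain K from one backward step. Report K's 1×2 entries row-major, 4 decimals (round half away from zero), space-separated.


1.0360 -1.7482

BᵀP = [-40.5000 -6.7500]
S = R + BᵀPB = [3] + [101.2500] = [104.2500]
BᵀPA = [108.0000 -182.2500]
K = S⁻¹·BᵀPA = [1.0360 -1.7482]
A−BK = [0.1079 -1.2446; -1.1079 8.2446]
AᵀP(A−BK) = [5.1151 -18.1942; -18.1942 97.6403]
P' = Q + AᵀP(A−BK) = [10.1151 -19.1942; -19.1942 97.8903]
tr(P') = 108.0054


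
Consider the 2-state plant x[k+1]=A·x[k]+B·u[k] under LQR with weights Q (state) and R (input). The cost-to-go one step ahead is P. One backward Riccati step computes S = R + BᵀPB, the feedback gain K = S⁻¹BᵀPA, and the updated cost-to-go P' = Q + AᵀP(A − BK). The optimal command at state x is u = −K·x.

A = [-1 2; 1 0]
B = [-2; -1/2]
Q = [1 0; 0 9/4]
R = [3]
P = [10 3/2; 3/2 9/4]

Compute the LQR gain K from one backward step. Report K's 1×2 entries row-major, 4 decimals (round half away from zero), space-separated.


BᵀP = [-20.7500 -4.1250]
S = R + BᵀPB = [3] + [43.5625] = [46.5625]
BᵀPA = [16.6250 -41.5000]
K = S⁻¹·BᵀPA = [0.3570 -0.8913]
A−BK = [-0.2859 0.2174; 1.1785 -0.4456]
AᵀP(A−BK) = [3.3141 -2.1826; -2.1826 3.0121]
P' = Q + AᵀP(A−BK) = [4.3141 -2.1826; -2.1826 5.2621]
tr(P') = 9.5762

0.3570 -0.8913


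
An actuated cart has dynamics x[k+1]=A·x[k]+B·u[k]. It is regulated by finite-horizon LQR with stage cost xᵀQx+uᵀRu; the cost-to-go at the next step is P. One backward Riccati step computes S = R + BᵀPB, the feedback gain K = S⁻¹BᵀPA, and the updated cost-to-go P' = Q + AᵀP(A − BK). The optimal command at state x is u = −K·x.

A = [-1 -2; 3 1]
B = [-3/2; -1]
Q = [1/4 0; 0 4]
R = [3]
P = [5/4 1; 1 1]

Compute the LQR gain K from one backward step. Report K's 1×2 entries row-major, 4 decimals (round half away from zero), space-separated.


BᵀP = [-2.8750 -2.5000]
S = R + BᵀPB = [3] + [6.8125] = [9.8125]
BᵀPA = [-4.6250 3.2500]
K = S⁻¹·BᵀPA = [-0.4713 0.3312]
A−BK = [-1.7070 -1.5032; 2.5287 1.3312]
AᵀP(A−BK) = [2.0701 0.0318; 0.0318 0.9236]
P' = Q + AᵀP(A−BK) = [2.3201 0.0318; 0.0318 4.9236]
tr(P') = 7.2436

-0.4713 0.3312


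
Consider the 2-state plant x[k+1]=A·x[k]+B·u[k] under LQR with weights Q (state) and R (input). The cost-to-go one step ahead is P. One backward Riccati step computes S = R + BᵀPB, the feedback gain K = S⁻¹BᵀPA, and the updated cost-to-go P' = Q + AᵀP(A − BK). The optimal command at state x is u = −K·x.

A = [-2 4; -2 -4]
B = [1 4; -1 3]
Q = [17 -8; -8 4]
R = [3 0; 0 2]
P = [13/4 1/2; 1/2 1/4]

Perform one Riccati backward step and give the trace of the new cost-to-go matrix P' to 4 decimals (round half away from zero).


BᵀP = [2.7500 0.2500; 14.5000 2.7500]
S = R + BᵀPB = [3 0; 0 2] + [2.5000 11.7500; 11.7500 66.2500] = [5.5000 11.7500; 11.7500 68.2500]
BᵀPA = [-6.0000 10.0000; -34.5000 47.0000]
K = S⁻¹·BᵀPA = [-0.0174 0.5489; -0.5025 0.5942]
A−BK = [0.0274 1.0745; -0.5099 -5.2336]
AᵀP(A−BK) = [0.5594 -0.2086; -0.2086 6.5863]
P' = Q + AᵀP(A−BK) = [17.5594 -8.2086; -8.2086 10.5863]
tr(P') = 28.1456

28.1456


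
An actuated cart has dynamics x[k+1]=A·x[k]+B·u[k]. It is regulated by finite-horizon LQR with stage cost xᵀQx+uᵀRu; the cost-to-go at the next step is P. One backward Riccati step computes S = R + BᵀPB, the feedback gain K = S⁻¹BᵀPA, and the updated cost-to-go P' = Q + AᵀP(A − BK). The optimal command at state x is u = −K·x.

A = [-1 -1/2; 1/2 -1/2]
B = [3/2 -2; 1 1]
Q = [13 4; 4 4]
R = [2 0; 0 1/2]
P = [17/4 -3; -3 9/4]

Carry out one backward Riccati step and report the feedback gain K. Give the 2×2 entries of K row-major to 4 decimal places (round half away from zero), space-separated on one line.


BᵀP = [3.3750 -2.2500; -11.5000 8.2500]
S = R + BᵀPB = [2 0; 0 1/2] + [2.8125 -9.0000; -9.0000 31.2500] = [4.8125 -9.0000; -9.0000 31.7500]
BᵀPA = [-4.5000 -0.5625; 15.6250 1.6250]
K = S⁻¹·BᵀPA = [-0.0313 -0.0450; 0.4832 0.0384]
A−BK = [0.0135 -0.3556; 0.0481 -0.4934]
AᵀP(A−BK) = [0.1208 0.0096; 0.0096 0.0372]
P' = Q + AᵀP(A−BK) = [13.1208 4.0096; 4.0096 4.0372]
tr(P') = 17.1581

-0.0313 -0.0450 0.4832 0.0384


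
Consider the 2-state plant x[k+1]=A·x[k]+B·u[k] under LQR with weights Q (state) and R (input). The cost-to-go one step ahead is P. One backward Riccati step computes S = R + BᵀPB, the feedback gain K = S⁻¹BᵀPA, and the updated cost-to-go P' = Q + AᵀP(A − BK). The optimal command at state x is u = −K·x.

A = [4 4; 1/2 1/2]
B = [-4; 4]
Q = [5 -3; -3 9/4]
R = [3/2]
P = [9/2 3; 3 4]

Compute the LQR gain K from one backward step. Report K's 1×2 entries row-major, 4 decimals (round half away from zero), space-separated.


BᵀP = [-6.0000 4.0000]
S = R + BᵀPB = [3/2] + [40.0000] = [41.5000]
BᵀPA = [-22.0000 -22.0000]
K = S⁻¹·BᵀPA = [-0.5301 -0.5301]
A−BK = [1.8795 1.8795; 2.6205 2.6205]
AᵀP(A−BK) = [73.3373 73.3373; 73.3373 73.3373]
P' = Q + AᵀP(A−BK) = [78.3373 70.3373; 70.3373 75.5873]
tr(P') = 153.9247

-0.5301 -0.5301


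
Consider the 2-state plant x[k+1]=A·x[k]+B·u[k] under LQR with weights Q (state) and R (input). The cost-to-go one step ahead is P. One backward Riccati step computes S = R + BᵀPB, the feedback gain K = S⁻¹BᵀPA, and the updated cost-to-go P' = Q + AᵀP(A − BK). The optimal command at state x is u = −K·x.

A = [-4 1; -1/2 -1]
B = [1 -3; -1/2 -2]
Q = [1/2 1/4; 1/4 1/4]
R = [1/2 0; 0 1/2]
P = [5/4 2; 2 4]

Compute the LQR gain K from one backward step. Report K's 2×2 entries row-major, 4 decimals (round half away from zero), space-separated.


-0.6078 0.4608 0.7255 0.1275

BᵀP = [0.2500 0.0000; -7.7500 -14.0000]
S = R + BᵀPB = [1/2 0; 0 1/2] + [0.2500 -0.7500; -0.7500 51.2500] = [0.7500 -0.7500; -0.7500 51.7500]
BᵀPA = [-1.0000 0.2500; 38.0000 6.2500]
K = S⁻¹·BᵀPA = [-0.6078 0.4608; 0.7255 0.1275]
A−BK = [-1.2157 0.9216; 0.6471 -0.5147]
AᵀP(A−BK) = [0.8235 -0.3824; -0.3824 0.3382]
P' = Q + AᵀP(A−BK) = [1.3235 -0.1324; -0.1324 0.5882]
tr(P') = 1.9118


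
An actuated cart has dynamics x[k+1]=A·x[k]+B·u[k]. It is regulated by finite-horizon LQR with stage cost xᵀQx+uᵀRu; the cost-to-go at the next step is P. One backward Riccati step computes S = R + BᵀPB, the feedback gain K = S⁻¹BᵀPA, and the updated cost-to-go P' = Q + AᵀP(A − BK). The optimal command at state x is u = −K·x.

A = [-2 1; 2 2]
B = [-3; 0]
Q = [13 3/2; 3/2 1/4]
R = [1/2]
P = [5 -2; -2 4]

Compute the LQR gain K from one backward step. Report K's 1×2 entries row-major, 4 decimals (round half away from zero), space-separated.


BᵀP = [-15.0000 6.0000]
S = R + BᵀPB = [1/2] + [45.0000] = [45.5000]
BᵀPA = [42.0000 -3.0000]
K = S⁻¹·BᵀPA = [0.9231 -0.0659]
A−BK = [0.7692 0.8022; 2.0000 2.0000]
AᵀP(A−BK) = [13.2308 12.7692; 12.7692 12.8022]
P' = Q + AᵀP(A−BK) = [26.2308 14.2692; 14.2692 13.0522]
tr(P') = 39.2830

0.9231 -0.0659


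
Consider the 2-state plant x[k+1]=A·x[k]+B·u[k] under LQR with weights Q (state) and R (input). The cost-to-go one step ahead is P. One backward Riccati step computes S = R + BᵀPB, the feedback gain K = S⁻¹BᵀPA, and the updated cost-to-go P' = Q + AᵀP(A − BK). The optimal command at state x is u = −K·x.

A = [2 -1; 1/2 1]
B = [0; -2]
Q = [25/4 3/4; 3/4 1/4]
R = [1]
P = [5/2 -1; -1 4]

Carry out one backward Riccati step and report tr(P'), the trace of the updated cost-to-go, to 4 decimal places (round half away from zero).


BᵀP = [2.0000 -8.0000]
S = R + BᵀPB = [1] + [16.0000] = [17.0000]
BᵀPA = [0.0000 -10.0000]
K = S⁻¹·BᵀPA = [0.0000 -0.5882]
A−BK = [2.0000 -1.0000; 0.5000 -0.1765]
AᵀP(A−BK) = [9.0000 -4.5000; -4.5000 2.6176]
P' = Q + AᵀP(A−BK) = [15.2500 -3.7500; -3.7500 2.8676]
tr(P') = 18.1176

18.1176


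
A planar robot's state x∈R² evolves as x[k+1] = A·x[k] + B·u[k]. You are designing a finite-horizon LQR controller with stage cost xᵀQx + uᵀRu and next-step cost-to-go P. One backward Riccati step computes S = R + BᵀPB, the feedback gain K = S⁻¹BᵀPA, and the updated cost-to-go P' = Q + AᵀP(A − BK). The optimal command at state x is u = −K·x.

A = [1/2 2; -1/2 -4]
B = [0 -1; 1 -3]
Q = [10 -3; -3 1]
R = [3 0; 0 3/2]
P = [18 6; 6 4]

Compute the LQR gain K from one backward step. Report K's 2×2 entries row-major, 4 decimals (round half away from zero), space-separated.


-0.2227 -1.1564 -0.1422 -0.2275

BᵀP = [6.0000 4.0000; -36.0000 -18.0000]
S = R + BᵀPB = [3 0; 0 3/2] + [4.0000 -18.0000; -18.0000 90.0000] = [7.0000 -18.0000; -18.0000 91.5000]
BᵀPA = [1.0000 -4.0000; -9.0000 0.0000]
K = S⁻¹·BᵀPA = [-0.2227 -1.1564; -0.1422 -0.2275]
A−BK = [0.3578 1.7725; -0.7038 -3.5261]
AᵀP(A−BK) = [1.4431 7.1090; 7.1090 35.3744]
P' = Q + AᵀP(A−BK) = [11.4431 4.1090; 4.1090 36.3744]
tr(P') = 47.8175


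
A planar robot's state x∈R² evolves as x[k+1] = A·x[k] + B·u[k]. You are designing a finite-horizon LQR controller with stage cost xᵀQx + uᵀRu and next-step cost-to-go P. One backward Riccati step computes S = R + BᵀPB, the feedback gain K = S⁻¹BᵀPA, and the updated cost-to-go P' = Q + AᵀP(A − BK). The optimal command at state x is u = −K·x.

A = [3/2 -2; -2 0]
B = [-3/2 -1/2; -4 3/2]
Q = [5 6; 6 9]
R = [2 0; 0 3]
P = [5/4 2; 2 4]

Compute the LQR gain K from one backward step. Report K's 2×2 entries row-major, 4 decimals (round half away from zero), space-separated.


BᵀP = [-9.8750 -19.0000; 2.3750 5.0000]
S = R + BᵀPB = [2 0; 0 3] + [90.8125 -23.5625; -23.5625 6.3125] = [92.8125 -23.5625; -23.5625 9.3125]
BᵀPA = [23.1875 19.7500; -6.4375 -4.7500]
K = S⁻¹·BᵀPA = [0.2078 0.2329; -0.1654 0.0793]
A−BK = [1.7291 -1.6110; -0.9205 0.8128]
AᵀP(A−BK) = [0.9284 -0.6405; -0.6405 0.7764]
P' = Q + AᵀP(A−BK) = [5.9284 5.3595; 5.3595 9.7764]
tr(P') = 15.7048

0.2078 0.2329 -0.1654 0.0793


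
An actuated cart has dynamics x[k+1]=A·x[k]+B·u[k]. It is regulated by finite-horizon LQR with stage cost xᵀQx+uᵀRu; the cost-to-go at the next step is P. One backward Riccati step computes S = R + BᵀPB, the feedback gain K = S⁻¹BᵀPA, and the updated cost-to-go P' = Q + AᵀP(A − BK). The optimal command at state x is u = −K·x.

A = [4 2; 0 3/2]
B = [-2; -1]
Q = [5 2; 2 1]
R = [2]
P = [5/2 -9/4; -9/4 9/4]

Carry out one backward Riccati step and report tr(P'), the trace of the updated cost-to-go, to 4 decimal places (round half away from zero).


23.6548

BᵀP = [-2.7500 2.2500]
S = R + BᵀPB = [2] + [3.2500] = [5.2500]
BᵀPA = [-11.0000 -2.1250]
K = S⁻¹·BᵀPA = [-2.0952 -0.4048]
A−BK = [-0.1905 1.1905; -2.0952 1.0952]
AᵀP(A−BK) = [16.9524 2.0476; 2.0476 0.7024]
P' = Q + AᵀP(A−BK) = [21.9524 4.0476; 4.0476 1.7024]
tr(P') = 23.6548


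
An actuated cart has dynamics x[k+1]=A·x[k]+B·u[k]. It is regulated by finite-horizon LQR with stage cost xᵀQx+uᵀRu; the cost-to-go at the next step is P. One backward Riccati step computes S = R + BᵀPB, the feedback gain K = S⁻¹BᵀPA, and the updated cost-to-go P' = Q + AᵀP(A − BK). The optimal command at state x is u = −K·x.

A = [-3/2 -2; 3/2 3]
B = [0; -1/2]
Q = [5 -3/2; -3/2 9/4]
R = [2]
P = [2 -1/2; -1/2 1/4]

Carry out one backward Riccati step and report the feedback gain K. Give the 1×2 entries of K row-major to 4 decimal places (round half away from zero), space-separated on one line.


BᵀP = [0.2500 -0.1250]
S = R + BᵀPB = [2] + [0.0625] = [2.0625]
BᵀPA = [-0.5625 -0.8750]
K = S⁻¹·BᵀPA = [-0.2727 -0.4242]
A−BK = [-1.5000 -2.0000; 1.3636 2.7879]
AᵀP(A−BK) = [7.1591 10.6364; 10.6364 15.8788]
P' = Q + AᵀP(A−BK) = [12.1591 9.1364; 9.1364 18.1288]
tr(P') = 30.2879

-0.2727 -0.4242


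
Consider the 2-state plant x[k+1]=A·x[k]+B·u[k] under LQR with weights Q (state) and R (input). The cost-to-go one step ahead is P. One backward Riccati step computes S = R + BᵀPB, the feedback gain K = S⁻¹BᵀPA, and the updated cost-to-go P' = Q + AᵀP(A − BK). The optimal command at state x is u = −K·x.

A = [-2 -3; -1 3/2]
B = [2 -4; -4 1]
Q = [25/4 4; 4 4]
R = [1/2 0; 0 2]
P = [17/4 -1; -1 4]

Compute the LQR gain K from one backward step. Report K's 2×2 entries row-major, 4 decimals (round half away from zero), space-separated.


0.3945 -0.2376 0.6686 0.6078

BᵀP = [12.5000 -18.0000; -18.0000 8.0000]
S = R + BᵀPB = [1/2 0; 0 2] + [97.0000 -68.0000; -68.0000 80.0000] = [97.5000 -68.0000; -68.0000 82.0000]
BᵀPA = [-7.0000 -64.5000; 28.0000 66.0000]
K = S⁻¹·BᵀPA = [0.3945 -0.2376; 0.6686 0.6078]
A−BK = [-0.1145 -0.0934; -0.0905 -0.0583]
AᵀP(A−BK) = [1.0398 0.8174; 0.8174 0.8070]
P' = Q + AᵀP(A−BK) = [7.2898 4.8174; 4.8174 4.8070]
tr(P') = 12.0967


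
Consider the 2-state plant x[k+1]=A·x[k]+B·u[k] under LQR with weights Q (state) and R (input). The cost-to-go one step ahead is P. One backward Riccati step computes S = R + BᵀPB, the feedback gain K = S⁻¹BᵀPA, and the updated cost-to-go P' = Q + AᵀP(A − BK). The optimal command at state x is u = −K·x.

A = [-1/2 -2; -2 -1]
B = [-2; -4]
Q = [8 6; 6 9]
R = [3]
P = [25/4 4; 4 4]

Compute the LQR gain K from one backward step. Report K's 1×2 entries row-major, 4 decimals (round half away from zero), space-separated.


0.3990 0.5192

BᵀP = [-28.5000 -24.0000]
S = R + BᵀPB = [3] + [153.0000] = [156.0000]
BᵀPA = [62.2500 81.0000]
K = S⁻¹·BᵀPA = [0.3990 0.5192]
A−BK = [0.2981 -0.9615; -0.4038 1.0769]
AᵀP(A−BK) = [0.7224 -0.0721; -0.0721 2.9423]
P' = Q + AᵀP(A−BK) = [8.7224 5.9279; 5.9279 11.9423]
tr(P') = 20.6647


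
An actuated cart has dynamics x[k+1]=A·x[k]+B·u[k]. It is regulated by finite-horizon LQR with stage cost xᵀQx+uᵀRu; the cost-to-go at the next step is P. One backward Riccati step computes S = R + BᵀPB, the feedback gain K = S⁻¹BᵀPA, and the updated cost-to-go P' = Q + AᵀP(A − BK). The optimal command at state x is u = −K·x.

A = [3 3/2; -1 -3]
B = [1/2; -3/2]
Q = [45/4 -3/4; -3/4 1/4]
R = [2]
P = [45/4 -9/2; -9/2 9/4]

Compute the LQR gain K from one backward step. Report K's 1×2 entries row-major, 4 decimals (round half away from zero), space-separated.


2.5714 2.1316

BᵀP = [12.3750 -5.6250]
S = R + BᵀPB = [2] + [14.6250] = [16.6250]
BᵀPA = [42.7500 35.4375]
K = S⁻¹·BᵀPA = [2.5714 2.1316]
A−BK = [1.7143 0.4342; 2.8571 0.1974]
AᵀP(A−BK) = [20.5714 13.5000; 13.5000 10.5247]
P' = Q + AᵀP(A−BK) = [31.8214 12.7500; 12.7500 10.7747]
tr(P') = 42.5961


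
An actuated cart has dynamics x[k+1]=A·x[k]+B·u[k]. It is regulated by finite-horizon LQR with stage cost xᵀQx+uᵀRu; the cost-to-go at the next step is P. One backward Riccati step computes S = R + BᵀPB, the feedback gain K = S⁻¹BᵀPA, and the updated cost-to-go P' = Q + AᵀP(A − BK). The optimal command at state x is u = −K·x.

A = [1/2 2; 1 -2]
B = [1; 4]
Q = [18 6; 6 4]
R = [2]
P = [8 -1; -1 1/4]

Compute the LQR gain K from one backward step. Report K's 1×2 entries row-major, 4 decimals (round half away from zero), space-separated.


0.3333 1.3333

BᵀP = [4.0000 0.0000]
S = R + BᵀPB = [2] + [4.0000] = [6.0000]
BᵀPA = [2.0000 8.0000]
K = S⁻¹·BᵀPA = [0.3333 1.3333]
A−BK = [0.1667 0.6667; -0.3333 -7.3333]
AᵀP(A−BK) = [0.5833 3.8333; 3.8333 30.3333]
P' = Q + AᵀP(A−BK) = [18.5833 9.8333; 9.8333 34.3333]
tr(P') = 52.9167


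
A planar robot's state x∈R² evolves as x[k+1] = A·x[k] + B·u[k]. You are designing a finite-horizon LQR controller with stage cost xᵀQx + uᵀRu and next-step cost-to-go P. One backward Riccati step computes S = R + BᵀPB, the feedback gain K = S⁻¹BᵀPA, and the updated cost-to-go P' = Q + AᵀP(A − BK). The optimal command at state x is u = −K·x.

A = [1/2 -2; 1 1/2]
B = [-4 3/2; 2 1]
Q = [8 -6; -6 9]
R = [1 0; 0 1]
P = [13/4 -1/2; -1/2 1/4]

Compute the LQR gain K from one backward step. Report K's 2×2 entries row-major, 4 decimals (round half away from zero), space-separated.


-0.0059 0.4191 0.2235 -0.1765

BᵀP = [-14.0000 2.5000; 4.3750 -0.5000]
S = R + BᵀPB = [1 0; 0 1] + [61.0000 -18.5000; -18.5000 6.0625] = [62.0000 -18.5000; -18.5000 7.0625]
BᵀPA = [-4.5000 29.2500; 1.6875 -9.0000]
K = S⁻¹·BᵀPA = [-0.0059 0.4191; 0.2235 -0.1765]
A−BK = [0.1412 -0.0588; 0.7882 -0.1618]
AᵀP(A−BK) = [0.1588 -0.0662; -0.0662 0.2151]
P' = Q + AᵀP(A−BK) = [8.1588 -6.0662; -6.0662 9.2151]
tr(P') = 17.3739


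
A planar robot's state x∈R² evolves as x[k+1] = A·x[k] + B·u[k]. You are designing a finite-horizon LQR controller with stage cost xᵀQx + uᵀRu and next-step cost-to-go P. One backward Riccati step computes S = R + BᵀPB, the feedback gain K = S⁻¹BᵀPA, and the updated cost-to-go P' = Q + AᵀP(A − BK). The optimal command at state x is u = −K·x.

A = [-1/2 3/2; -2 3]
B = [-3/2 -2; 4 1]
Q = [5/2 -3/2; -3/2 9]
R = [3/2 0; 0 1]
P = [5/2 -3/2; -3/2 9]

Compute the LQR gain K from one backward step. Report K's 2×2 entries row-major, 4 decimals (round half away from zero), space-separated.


BᵀP = [-9.7500 38.2500; -6.5000 12.0000]
S = R + BᵀPB = [3/2 0; 0 1] + [167.6250 57.7500; 57.7500 25.0000] = [169.1250 57.7500; 57.7500 26.0000]
BᵀPA = [-71.6250 100.1250; -20.7500 26.2500]
K = S⁻¹·BᵀPA = [-0.6251 1.0237; 0.5903 -1.2641]
A−BK = [-0.2570 0.5073; -0.0900 0.1695]
AᵀP(A−BK) = [1.1032 -2.0354; -2.0354 3.8137]
P' = Q + AᵀP(A−BK) = [3.6032 -3.5354; -3.5354 12.8137]
tr(P') = 16.4169

-0.6251 1.0237 0.5903 -1.2641


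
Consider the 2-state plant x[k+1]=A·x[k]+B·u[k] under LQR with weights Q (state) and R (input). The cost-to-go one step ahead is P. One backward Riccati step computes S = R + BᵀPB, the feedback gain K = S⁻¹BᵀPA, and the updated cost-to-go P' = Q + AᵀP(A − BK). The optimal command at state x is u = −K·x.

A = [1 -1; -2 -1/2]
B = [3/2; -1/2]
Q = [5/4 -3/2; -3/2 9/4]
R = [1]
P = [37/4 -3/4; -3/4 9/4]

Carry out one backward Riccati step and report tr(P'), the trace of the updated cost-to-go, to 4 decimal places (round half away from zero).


11.5219

BᵀP = [14.2500 -2.2500]
S = R + BᵀPB = [1] + [22.5000] = [23.5000]
BᵀPA = [18.7500 -13.1250]
K = S⁻¹·BᵀPA = [0.7979 -0.5585]
A−BK = [-0.1968 -0.1622; -1.6011 -0.7793]
AᵀP(A−BK) = [6.2899 2.3471; 2.3471 1.7320]
P' = Q + AᵀP(A−BK) = [7.5399 0.8471; 0.8471 3.9820]
tr(P') = 11.5219


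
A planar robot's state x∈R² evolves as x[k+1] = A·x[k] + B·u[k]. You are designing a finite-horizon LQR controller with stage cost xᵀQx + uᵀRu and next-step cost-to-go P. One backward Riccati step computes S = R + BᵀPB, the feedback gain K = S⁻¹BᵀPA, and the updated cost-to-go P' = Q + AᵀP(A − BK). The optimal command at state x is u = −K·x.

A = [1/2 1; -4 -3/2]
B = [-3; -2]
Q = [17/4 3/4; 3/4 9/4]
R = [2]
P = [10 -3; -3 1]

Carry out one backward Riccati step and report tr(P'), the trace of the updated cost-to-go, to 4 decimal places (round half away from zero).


BᵀP = [-24.0000 7.0000]
S = R + BᵀPB = [2] + [58.0000] = [60.0000]
BᵀPA = [-40.0000 -34.5000]
K = S⁻¹·BᵀPA = [-0.6667 -0.5750]
A−BK = [-1.5000 -0.7250; -5.3333 -2.6500]
AᵀP(A−BK) = [3.8333 2.2500; 2.2500 1.4125]
P' = Q + AᵀP(A−BK) = [8.0833 3.0000; 3.0000 3.6625]
tr(P') = 11.7458

11.7458


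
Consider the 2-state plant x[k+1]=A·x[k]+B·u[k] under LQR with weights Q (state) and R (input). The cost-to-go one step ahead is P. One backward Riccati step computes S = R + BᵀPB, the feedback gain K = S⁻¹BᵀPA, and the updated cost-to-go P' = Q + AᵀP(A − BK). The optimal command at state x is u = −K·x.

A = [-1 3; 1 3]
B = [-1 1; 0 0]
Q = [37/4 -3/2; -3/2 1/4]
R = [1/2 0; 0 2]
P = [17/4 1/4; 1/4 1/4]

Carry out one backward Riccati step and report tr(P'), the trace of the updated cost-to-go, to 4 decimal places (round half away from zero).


BᵀP = [-4.2500 -0.2500; 4.2500 0.2500]
S = R + BᵀPB = [1/2 0; 0 2] + [4.2500 -4.2500; -4.2500 4.2500] = [4.7500 -4.2500; -4.2500 6.2500]
BᵀPA = [4.0000 -13.5000; -4.0000 13.5000]
K = S⁻¹·BᵀPA = [0.6882 -2.3226; -0.1720 0.5806]
A−BK = [-0.1398 0.0968; 1.0000 3.0000]
AᵀP(A−BK) = [0.5591 -0.3871; -0.3871 5.8065]
P' = Q + AᵀP(A−BK) = [9.8091 -1.8871; -1.8871 6.0565]
tr(P') = 15.8656

15.8656


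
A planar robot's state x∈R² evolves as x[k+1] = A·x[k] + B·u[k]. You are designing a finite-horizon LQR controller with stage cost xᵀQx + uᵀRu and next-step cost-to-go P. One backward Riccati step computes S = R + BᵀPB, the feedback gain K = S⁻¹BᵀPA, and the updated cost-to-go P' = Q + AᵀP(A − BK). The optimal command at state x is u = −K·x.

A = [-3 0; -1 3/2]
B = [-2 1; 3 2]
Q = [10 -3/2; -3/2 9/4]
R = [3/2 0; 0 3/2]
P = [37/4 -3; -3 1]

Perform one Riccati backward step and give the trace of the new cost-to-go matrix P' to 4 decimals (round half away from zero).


BᵀP = [-27.5000 9.0000; 3.2500 -1.0000]
S = R + BᵀPB = [3/2 0; 0 3/2] + [82.0000 -9.5000; -9.5000 1.2500] = [83.5000 -9.5000; -9.5000 2.7500]
BᵀPA = [73.5000 13.5000; -8.7500 -1.5000]
K = S⁻¹·BᵀPA = [0.8538 0.1641; -0.2323 0.0215]
A−BK = [-1.0601 0.3067; -3.0969 0.9646]
AᵀP(A−BK) = [1.4623 0.1251; 0.1251 0.0666]
P' = Q + AᵀP(A−BK) = [11.4623 -1.3749; -1.3749 2.3166]
tr(P') = 13.7789

13.7789


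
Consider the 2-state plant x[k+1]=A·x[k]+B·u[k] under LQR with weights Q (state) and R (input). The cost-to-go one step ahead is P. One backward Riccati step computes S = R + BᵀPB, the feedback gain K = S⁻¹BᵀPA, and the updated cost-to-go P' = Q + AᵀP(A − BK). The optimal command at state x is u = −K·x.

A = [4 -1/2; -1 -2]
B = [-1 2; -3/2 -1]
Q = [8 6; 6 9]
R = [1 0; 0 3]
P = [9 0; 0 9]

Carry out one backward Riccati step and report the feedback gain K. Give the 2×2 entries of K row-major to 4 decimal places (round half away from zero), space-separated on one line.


-0.4997 1.0843 1.6406 0.2892

BᵀP = [-9.0000 -13.5000; 18.0000 -9.0000]
S = R + BᵀPB = [1 0; 0 3] + [29.2500 -4.5000; -4.5000 45.0000] = [30.2500 -4.5000; -4.5000 48.0000]
BᵀPA = [-22.5000 31.5000; 81.0000 9.0000]
K = S⁻¹·BᵀPA = [-0.4997 1.0843; 1.6406 0.2892]
A−BK = [0.2190 0.0060; -0.1090 -0.0843]
AᵀP(A−BK) = [8.8633 0.9759; 0.9759 1.4910]
P' = Q + AᵀP(A−BK) = [16.8633 6.9759; 6.9759 10.4910]
tr(P') = 27.3542


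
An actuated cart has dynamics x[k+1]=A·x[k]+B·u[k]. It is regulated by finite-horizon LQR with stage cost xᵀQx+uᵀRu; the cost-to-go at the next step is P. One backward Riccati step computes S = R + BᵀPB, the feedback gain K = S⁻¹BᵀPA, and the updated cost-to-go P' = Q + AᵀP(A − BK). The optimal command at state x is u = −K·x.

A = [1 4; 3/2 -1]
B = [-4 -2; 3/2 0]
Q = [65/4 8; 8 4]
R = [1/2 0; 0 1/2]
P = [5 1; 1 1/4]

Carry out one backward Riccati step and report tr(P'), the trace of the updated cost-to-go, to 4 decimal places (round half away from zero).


20.8776

BᵀP = [-18.5000 -3.6250; -10.0000 -2.0000]
S = R + BᵀPB = [1/2 0; 0 1/2] + [68.5625 37.0000; 37.0000 20.0000] = [69.0625 37.0000; 37.0000 20.5000]
BᵀPA = [-23.9375 -70.3750; -13.0000 -38.0000]
K = S⁻¹·BᵀPA = [-0.2077 -0.7842; -0.2592 -0.4382]
A−BK = [-0.3494 -0.0134; 1.8116 0.1764]
AᵀP(A−BK) = [0.2201 0.1556; 0.1556 0.4075]
P' = Q + AᵀP(A−BK) = [16.4701 8.1556; 8.1556 4.4075]
tr(P') = 20.8776


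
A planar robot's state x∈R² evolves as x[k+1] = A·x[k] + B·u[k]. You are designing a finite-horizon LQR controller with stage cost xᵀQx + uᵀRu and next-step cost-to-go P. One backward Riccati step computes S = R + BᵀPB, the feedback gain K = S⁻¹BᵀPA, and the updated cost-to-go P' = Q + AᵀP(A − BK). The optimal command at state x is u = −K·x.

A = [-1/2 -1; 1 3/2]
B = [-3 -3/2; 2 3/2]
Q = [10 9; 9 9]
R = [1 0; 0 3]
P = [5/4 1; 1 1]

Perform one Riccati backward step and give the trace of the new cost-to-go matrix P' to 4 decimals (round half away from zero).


BᵀP = [-1.7500 -1.0000; -0.3750 0.0000]
S = R + BᵀPB = [1 0; 0 3] + [3.2500 1.1250; 1.1250 0.5625] = [4.2500 1.1250; 1.1250 3.5625]
BᵀPA = [-0.1250 0.2500; 0.1875 0.3750]
K = S⁻¹·BᵀPA = [-0.0473 0.0338; 0.0676 0.0946]
A−BK = [-0.5405 -0.7568; 0.9932 1.2905]
AᵀP(A−BK) = [0.2939 0.3615; 0.3615 0.4561]
P' = Q + AᵀP(A−BK) = [10.2939 9.3615; 9.3615 9.4561]
tr(P') = 19.7500

19.7500


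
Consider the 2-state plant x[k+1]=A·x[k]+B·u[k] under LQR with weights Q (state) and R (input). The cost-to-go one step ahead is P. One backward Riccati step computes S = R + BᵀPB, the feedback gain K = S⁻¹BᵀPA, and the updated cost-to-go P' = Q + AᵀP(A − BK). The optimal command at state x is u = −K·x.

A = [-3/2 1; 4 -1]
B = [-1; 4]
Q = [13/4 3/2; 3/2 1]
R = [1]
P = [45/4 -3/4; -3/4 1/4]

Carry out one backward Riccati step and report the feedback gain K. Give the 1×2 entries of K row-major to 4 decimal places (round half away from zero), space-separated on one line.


BᵀP = [-14.2500 1.7500]
S = R + BᵀPB = [1] + [21.2500] = [22.2500]
BᵀPA = [28.3750 -16.0000]
K = S⁻¹·BᵀPA = [1.2753 -0.7191]
A−BK = [-0.2247 0.2809; -1.1011 1.8764]
AᵀP(A−BK) = [2.1264 -1.5955; -1.5955 1.4944]
P' = Q + AᵀP(A−BK) = [5.3764 -0.0955; -0.0955 2.4944]
tr(P') = 7.8708

1.2753 -0.7191


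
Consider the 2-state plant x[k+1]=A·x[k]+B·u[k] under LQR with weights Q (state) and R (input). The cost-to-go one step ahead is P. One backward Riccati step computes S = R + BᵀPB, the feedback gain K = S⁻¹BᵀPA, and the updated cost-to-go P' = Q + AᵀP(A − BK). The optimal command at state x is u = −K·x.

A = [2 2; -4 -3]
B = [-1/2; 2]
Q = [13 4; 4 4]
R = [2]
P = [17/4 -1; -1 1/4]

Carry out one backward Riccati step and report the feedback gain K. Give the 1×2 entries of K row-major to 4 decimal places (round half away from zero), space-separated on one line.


-2.0206 -1.8557

BᵀP = [-4.1250 1.0000]
S = R + BᵀPB = [2] + [4.0625] = [6.0625]
BᵀPA = [-12.2500 -11.2500]
K = S⁻¹·BᵀPA = [-2.0206 -1.8557]
A−BK = [0.9897 1.0722; 0.0412 0.7113]
AᵀP(A−BK) = [12.2474 11.2680; 11.2680 10.3737]
P' = Q + AᵀP(A−BK) = [25.2474 15.2680; 15.2680 14.3737]
tr(P') = 39.6211
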